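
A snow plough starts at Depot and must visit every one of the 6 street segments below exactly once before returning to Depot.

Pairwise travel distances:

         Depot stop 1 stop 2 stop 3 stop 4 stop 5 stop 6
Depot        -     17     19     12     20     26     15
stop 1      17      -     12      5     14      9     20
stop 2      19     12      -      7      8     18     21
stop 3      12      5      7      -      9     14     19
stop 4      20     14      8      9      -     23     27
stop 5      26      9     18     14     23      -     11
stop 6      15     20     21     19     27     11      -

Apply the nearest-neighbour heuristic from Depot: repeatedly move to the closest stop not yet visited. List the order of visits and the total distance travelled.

From Depot: distances to unvisited — stop 3=12, stop 6=15, stop 1=17, stop 2=19, stop 4=20, stop 5=26. Nearest is stop 3 (12).
From stop 3: distances to unvisited — stop 1=5, stop 2=7, stop 4=9, stop 5=14, stop 6=19. Nearest is stop 1 (5).
From stop 1: distances to unvisited — stop 5=9, stop 2=12, stop 4=14, stop 6=20. Nearest is stop 5 (9).
From stop 5: distances to unvisited — stop 6=11, stop 2=18, stop 4=23. Nearest is stop 6 (11).
From stop 6: distances to unvisited — stop 2=21, stop 4=27. Nearest is stop 2 (21).
From stop 2: distances to unvisited — stop 4=8. Nearest is stop 4 (8).
Return stop 4→Depot: 20.
Total = 12 + 5 + 9 + 11 + 21 + 8 + 20 = 86.

86 along Depot → stop 3 → stop 1 → stop 5 → stop 6 → stop 2 → stop 4 → Depot.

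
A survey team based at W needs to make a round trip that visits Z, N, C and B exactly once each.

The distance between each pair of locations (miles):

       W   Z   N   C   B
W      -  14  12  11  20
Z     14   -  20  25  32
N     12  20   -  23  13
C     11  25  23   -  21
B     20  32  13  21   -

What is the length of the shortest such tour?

Shortest round trip = 79 miles.

There are 12 distinct closed tours to check (reversals are equivalent).
W-Z-N-C-B-W: 14+20+23+21+20 = 98
W-Z-N-B-C-W: 14+20+13+21+11 = 79
W-Z-C-N-B-W: 14+25+23+13+20 = 95
W-Z-C-B-N-W: 14+25+21+13+12 = 85
W-Z-B-N-C-W: 14+32+13+23+11 = 93
W-Z-B-C-N-W: 14+32+21+23+12 = 102
W-N-Z-C-B-W: 12+20+25+21+20 = 98
W-N-Z-B-C-W: 12+20+32+21+11 = 96
W-N-C-Z-B-W: 12+23+25+32+20 = 112
W-N-B-Z-C-W: 12+13+32+25+11 = 93
W-C-Z-N-B-W: 11+25+20+13+20 = 89
W-C-N-Z-B-W: 11+23+20+32+20 = 106
The minimum is 79.
One optimal route: W → Z → N → B → C → W (or its reverse).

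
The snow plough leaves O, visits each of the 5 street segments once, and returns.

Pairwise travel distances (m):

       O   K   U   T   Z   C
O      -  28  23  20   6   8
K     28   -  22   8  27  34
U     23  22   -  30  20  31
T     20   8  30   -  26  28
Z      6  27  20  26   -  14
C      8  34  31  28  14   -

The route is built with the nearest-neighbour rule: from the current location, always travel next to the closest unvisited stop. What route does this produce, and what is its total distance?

Total distance 101 m via the nearest-neighbour route O → Z → C → T → K → U → O.

From O: distances to unvisited — Z=6, C=8, T=20, U=23, K=28. Nearest is Z (6).
From Z: distances to unvisited — C=14, U=20, T=26, K=27. Nearest is C (14).
From C: distances to unvisited — T=28, U=31, K=34. Nearest is T (28).
From T: distances to unvisited — K=8, U=30. Nearest is K (8).
From K: distances to unvisited — U=22. Nearest is U (22).
Return U→O: 23.
Total = 6 + 14 + 28 + 8 + 22 + 23 = 101.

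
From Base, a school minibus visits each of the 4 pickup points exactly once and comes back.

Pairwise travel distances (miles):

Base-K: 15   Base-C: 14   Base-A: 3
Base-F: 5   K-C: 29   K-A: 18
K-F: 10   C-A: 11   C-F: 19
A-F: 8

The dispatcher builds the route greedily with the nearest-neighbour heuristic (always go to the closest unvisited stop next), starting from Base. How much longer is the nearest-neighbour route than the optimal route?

Base: A=3, F=5, C=14, K=15 ⇒ A
A: F=8, C=11, K=18 ⇒ F
F: K=10, C=19 ⇒ K
K: C=29 ⇒ C
NN route Base → A → F → K → C → Base costs 64.
Optimal: Base → K → F → C → A → Base costs 58 (by enumerating all 12 distinct tours).
Excess = 64 − 58 = 6.

The nearest-neighbour route is 6 miles longer than optimal.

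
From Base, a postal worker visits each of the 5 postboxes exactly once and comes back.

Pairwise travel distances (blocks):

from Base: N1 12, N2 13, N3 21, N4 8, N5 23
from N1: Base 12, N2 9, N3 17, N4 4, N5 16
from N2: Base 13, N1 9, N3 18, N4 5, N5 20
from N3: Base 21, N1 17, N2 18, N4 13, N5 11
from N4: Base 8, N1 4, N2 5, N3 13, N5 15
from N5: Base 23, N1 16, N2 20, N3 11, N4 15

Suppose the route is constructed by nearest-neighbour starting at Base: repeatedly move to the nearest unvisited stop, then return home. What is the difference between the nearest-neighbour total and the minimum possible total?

Base: N4=8, N1=12, N2=13, N3=21, N5=23 ⇒ N4
N4: N1=4, N2=5, N3=13, N5=15 ⇒ N1
N1: N2=9, N5=16, N3=17 ⇒ N2
N2: N3=18, N5=20 ⇒ N3
N3: N5=11 ⇒ N5
NN route Base → N4 → N1 → N2 → N3 → N5 → Base costs 73.
Optimal: Base → N1 → N5 → N3 → N2 → N4 → Base costs 70 (by enumerating all 60 distinct tours).
Excess = 73 − 70 = 3.

3 blocks longer than the optimal tour.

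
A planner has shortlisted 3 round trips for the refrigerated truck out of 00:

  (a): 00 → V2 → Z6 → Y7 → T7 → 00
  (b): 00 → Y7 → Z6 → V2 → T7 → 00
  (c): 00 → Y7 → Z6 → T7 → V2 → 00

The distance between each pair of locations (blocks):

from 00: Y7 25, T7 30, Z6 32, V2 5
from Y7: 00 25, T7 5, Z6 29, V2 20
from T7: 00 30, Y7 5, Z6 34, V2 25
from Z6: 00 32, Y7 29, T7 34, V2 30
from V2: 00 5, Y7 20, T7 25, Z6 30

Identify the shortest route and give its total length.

99 blocks — (a) is the shortest.

(a): 5 + 30 + 29 + 5 + 30 = 99
(b): 25 + 29 + 30 + 25 + 30 = 139
(c): 25 + 29 + 34 + 25 + 5 = 118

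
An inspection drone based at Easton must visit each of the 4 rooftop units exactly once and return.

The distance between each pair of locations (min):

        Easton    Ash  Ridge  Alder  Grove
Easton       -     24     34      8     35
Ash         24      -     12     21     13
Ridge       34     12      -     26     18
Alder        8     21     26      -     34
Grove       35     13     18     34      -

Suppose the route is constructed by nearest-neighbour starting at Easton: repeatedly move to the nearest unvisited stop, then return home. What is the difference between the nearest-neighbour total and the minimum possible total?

From Easton: Alder=8, Ash=24, Ridge=34, Grove=35 → choose Alder (8).
From Alder: Ash=21, Ridge=26, Grove=34 → choose Ash (21).
From Ash: Ridge=12, Grove=13 → choose Ridge (12).
From Ridge: Grove=18 → choose Grove (18).
NN route Easton → Alder → Ash → Ridge → Grove → Easton costs 94.
Optimal: Easton → Ash → Grove → Ridge → Alder → Easton costs 89 (by enumerating all 12 distinct tours).
Excess = 94 − 89 = 5.

The nearest-neighbour route is 5 min longer than optimal.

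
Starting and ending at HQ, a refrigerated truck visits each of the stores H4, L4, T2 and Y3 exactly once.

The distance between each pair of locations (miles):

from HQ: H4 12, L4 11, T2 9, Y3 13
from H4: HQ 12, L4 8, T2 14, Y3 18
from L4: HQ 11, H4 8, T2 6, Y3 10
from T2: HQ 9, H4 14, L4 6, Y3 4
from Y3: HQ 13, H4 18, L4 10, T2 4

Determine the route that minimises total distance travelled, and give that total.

There are 12 distinct closed tours to check (reversals are equivalent).
HQ→H4→L4→T2→Y3→HQ: 12+8+6+4+13 = 43
HQ→H4→L4→Y3→T2→HQ: 12+8+10+4+9 = 43
HQ→H4→T2→L4→Y3→HQ: 12+14+6+10+13 = 55
HQ→H4→T2→Y3→L4→HQ: 12+14+4+10+11 = 51
HQ→H4→Y3→L4→T2→HQ: 12+18+10+6+9 = 55
HQ→H4→Y3→T2→L4→HQ: 12+18+4+6+11 = 51
HQ→L4→H4→T2→Y3→HQ: 11+8+14+4+13 = 50
HQ→L4→H4→Y3→T2→HQ: 11+8+18+4+9 = 50
HQ→L4→T2→H4→Y3→HQ: 11+6+14+18+13 = 62
HQ→L4→Y3→H4→T2→HQ: 11+10+18+14+9 = 62
HQ→T2→H4→L4→Y3→HQ: 9+14+8+10+13 = 54
HQ→T2→L4→H4→Y3→HQ: 9+6+8+18+13 = 54
The minimum is 43.
One optimal route: HQ → H4 → L4 → T2 → Y3 → HQ (or its reverse).

Minimum total distance: 43 miles.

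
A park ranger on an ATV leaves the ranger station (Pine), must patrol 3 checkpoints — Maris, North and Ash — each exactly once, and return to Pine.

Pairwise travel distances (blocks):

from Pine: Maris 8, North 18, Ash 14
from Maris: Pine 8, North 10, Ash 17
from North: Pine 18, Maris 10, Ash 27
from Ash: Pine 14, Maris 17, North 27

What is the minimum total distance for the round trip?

Shortest round trip = 59 blocks.

With 3 stops there are 3!/2 = 3 distinct round trips (a route and its reverse cost the same).
Pine - Maris - North - Ash - Pine: 8+10+27+14 = 59
Pine - Maris - Ash - North - Pine: 8+17+27+18 = 70
Pine - North - Maris - Ash - Pine: 18+10+17+14 = 59
The minimum is 59.
One optimal route: Pine → Maris → North → Ash → Pine (or its reverse).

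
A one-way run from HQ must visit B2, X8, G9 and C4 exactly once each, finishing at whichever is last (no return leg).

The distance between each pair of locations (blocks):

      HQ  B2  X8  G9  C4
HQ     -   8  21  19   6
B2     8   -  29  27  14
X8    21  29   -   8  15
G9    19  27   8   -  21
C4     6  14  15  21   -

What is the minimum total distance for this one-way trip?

There are 4! = 24 possible orderings.
HQ→B2→X8→G9→C4: 8+29+8+21 = 66
HQ→B2→X8→C4→G9: 8+29+15+21 = 73
HQ→B2→G9→X8→C4: 8+27+8+15 = 58
HQ→B2→G9→C4→X8: 8+27+21+15 = 71
HQ→B2→C4→X8→G9: 8+14+15+8 = 45
HQ→B2→C4→G9→X8: 8+14+21+8 = 51
HQ→X8→B2→G9→C4: 21+29+27+21 = 98
HQ→X8→B2→C4→G9: 21+29+14+21 = 85
HQ→X8→G9→B2→C4: 21+8+27+14 = 70
HQ→X8→G9→C4→B2: 21+8+21+14 = 64
HQ→X8→C4→B2→G9: 21+15+14+27 = 77
HQ→X8→C4→G9→B2: 21+15+21+27 = 84
HQ→G9→B2→X8→C4: 19+27+29+15 = 90
HQ→G9→B2→C4→X8: 19+27+14+15 = 75
… (10 more)
The minimum is 45.
One shortest path: HQ → B2 → C4 → X8 → G9.

45 blocks — the minimum one-way total.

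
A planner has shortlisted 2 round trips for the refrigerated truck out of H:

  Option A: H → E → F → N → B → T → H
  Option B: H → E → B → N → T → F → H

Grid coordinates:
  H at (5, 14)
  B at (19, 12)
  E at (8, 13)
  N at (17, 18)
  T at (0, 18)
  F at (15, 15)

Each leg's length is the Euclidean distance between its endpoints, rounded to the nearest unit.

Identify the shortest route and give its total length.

46 — Option A is the shortest.

Option A: 3 + 7 + 4 + 6 + 20 + 6 = 46
Option B: 3 + 11 + 6 + 17 + 15 + 10 = 62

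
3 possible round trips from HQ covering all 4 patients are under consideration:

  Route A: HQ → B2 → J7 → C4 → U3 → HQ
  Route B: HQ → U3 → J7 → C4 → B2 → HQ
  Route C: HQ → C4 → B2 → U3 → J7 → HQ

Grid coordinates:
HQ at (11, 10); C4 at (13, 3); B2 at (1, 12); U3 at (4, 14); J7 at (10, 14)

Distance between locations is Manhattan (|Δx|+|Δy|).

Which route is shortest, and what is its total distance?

Route A: 12 + 11 + 14 + 20 + 11 = 68
Route B: 11 + 6 + 14 + 21 + 12 = 64
Route C: 9 + 21 + 5 + 6 + 5 = 46

46 — Route C is the shortest.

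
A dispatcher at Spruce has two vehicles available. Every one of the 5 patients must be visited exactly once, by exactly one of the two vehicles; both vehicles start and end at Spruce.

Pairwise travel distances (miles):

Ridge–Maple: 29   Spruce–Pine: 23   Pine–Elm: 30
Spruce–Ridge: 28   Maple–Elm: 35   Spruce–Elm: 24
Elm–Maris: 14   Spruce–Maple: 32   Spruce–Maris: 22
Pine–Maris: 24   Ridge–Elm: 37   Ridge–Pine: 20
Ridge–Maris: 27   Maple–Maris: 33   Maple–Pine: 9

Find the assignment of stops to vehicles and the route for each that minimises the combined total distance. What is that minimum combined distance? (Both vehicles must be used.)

Check every non-empty split of the stops between the two vehicles; for each half take its own optimal tour:
  {Ridge} + {Maple, Pine, Elm, Maris}: 56 + 103 = 159
  {Maple} + {Ridge, Pine, Elm, Maris}: 64 + 108 = 172
  {Ridge, Maple} + {Pine, Elm, Maris}: 89 + 85 = 174
  {Pine} + {Ridge, Maple, Elm, Maris}: 46 + 126 = 172
  {Ridge, Pine} + {Maple, Elm, Maris}: 71 + 103 = 174
  {Maple, Pine} + {Ridge, Elm, Maris}: 64 + 93 = 157
  … (15 splits in total)
  {Ridge, Maple, Pine} + {Elm, Maris}: 89 + 60 = 149  ← best
Best: vehicle 1 Spruce → Ridge → Maple → Pine → Spruce = 89; vehicle 2 Spruce → Elm → Maris → Spruce = 60; combined 149.

Minimum combined distance: 149 miles.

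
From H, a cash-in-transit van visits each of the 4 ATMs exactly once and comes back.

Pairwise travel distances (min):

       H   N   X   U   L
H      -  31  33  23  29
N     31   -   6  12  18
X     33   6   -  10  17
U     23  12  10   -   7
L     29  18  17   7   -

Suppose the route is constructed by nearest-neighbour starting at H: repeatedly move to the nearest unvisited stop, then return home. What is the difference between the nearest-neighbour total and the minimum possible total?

H: U=23, L=29, N=31, X=33 ⇒ U
U: L=7, X=10, N=12 ⇒ L
L: X=17, N=18 ⇒ X
X: N=6 ⇒ N
NN route H → U → L → X → N → H costs 84.
Optimal: H → N → X → U → L → H costs 83 (by enumerating all 12 distinct tours).
Excess = 84 − 83 = 1.

1 min longer than the optimal tour.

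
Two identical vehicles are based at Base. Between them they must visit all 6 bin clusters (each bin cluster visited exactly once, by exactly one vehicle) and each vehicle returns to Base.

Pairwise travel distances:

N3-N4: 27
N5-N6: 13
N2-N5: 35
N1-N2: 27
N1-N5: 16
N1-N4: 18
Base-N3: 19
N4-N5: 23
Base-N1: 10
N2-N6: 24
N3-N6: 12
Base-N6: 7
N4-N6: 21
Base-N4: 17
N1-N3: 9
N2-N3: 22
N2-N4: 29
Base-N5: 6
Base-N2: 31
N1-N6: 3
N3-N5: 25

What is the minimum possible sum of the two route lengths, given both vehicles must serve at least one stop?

There are 2^5 − 1 = 31 ways to divide the 6 stops into two non-empty groups. For each, the best each vehicle can do is its own shortest tour through its group:
  {N1} + {N2, N3, N4, N5, N6}: 20 + 99 = 119
  {N2} + {N1, N3, N4, N5, N6}: 62 + 75 = 137
  {N1, N2} + {N3, N4, N5, N6}: 68 + 75 = 143
  {N3} + {N1, N2, N4, N5, N6}: 38 + 95 = 133
  {N1, N3} + {N2, N4, N5, N6}: 38 + 89 = 127
  {N2, N3} + {N1, N4, N5, N6}: 72 + 57 = 129
  … (31 splits in total)
  {N5} + {N1, N2, N3, N4, N6}: 12 + 87 = 99  ← best
Best: vehicle 1 Base → N5 → Base = 12; vehicle 2 Base → N4 → N2 → N3 → N1 → N6 → Base = 87; combined 99.

99 — the smallest possible combined total.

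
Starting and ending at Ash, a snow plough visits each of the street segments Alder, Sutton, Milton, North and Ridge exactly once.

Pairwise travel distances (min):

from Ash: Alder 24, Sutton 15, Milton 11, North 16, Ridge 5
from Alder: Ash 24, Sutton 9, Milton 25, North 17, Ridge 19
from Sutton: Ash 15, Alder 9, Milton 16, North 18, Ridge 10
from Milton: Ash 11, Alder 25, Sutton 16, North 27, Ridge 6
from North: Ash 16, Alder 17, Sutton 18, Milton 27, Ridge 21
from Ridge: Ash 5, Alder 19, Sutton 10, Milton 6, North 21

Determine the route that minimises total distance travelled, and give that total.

69 min — the shortest possible round trip.

With 5 stops there are 5!/2 = 60 distinct round trips (a route and its reverse cost the same).
Ash → Alder → Sutton → Milton → North → Ridge → Ash: 24+9+16+27+21+5 = 102
Ash → Alder → Sutton → Milton → Ridge → North → Ash: 24+9+16+6+21+16 = 92
Ash → Alder → Sutton → North → Milton → Ridge → Ash: 24+9+18+27+6+5 = 89
Ash → Alder → Sutton → North → Ridge → Milton → Ash: 24+9+18+21+6+11 = 89
Ash → Alder → Sutton → Ridge → Milton → North → Ash: 24+9+10+6+27+16 = 92
Ash → Alder → Sutton → Ridge → North → Milton → Ash: 24+9+10+21+27+11 = 102
Ash → Alder → Milton → Sutton → North → Ridge → Ash: 24+25+16+18+21+5 = 109
Ash → Alder → Milton → Sutton → Ridge → North → Ash: 24+25+16+10+21+16 = 112
Ash → Alder → Milton → North → Sutton → Ridge → Ash: 24+25+27+18+10+5 = 109
Ash → Alder → Milton → North → Ridge → Sutton → Ash: 24+25+27+21+10+15 = 122
Ash → Alder → Milton → Ridge → Sutton → North → Ash: 24+25+6+10+18+16 = 99
Ash → Alder → Milton → Ridge → North → Sutton → Ash: 24+25+6+21+18+15 = 109
Ash → Alder → North → Sutton → Milton → Ridge → Ash: 24+17+18+16+6+5 = 86
Ash → Alder → North → Sutton → Ridge → Milton → Ash: 24+17+18+10+6+11 = 86
… (46 more)
Ash → Milton → Ridge → Sutton → Alder → North → Ash: 11+6+10+9+17+16 = 69  ← best
The minimum is 69.
One optimal route: Ash → Milton → Ridge → Sutton → Alder → North → Ash (or its reverse).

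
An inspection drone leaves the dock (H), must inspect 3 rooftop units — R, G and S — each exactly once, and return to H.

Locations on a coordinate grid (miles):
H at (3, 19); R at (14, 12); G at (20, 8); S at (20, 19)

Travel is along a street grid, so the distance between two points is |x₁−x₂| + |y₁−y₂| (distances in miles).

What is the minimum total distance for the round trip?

With 3 stops there are 3!/2 = 3 distinct round trips (a route and its reverse cost the same).
H-R-G-S-H: 18+10+11+17 = 56
H-R-S-G-H: 18+13+11+28 = 70
H-G-R-S-H: 28+10+13+17 = 68
The minimum is 56.
One optimal route: H → R → G → S → H (or its reverse).

56 miles — the shortest possible round trip.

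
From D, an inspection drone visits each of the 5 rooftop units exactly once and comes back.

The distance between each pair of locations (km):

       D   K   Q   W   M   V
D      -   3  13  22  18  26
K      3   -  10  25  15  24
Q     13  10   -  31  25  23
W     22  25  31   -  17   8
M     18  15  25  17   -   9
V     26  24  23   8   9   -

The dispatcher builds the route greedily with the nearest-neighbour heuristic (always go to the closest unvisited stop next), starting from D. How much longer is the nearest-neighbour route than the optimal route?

The nearest-neighbour route is 2 km longer than optimal.

From D: K=3, Q=13, M=18, W=22, V=26 → choose K (3).
From K: Q=10, M=15, V=24, W=25 → choose Q (10).
From Q: V=23, M=25, W=31 → choose V (23).
From V: W=8, M=9 → choose W (8).
From W: M=17 → choose M (17).
NN route D → K → Q → V → W → M → D costs 79.
Optimal: D → K → Q → M → V → W → D costs 77 (by enumerating all 60 distinct tours).
Excess = 79 − 77 = 2.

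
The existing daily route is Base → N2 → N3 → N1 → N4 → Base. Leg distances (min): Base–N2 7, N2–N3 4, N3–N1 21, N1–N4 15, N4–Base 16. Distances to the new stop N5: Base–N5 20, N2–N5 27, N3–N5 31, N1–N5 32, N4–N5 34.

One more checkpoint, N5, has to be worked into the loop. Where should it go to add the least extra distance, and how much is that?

Insertion cost between consecutive stops i–j is d(i,N5) + d(N5,j) − d(i,j):
  between Base and N2: 20 + 27 − 7 = 40
  between N2 and N3: 27 + 31 − 4 = 54
  between N3 and N1: 31 + 32 − 21 = 42
  between N1 and N4: 32 + 34 − 15 = 51
  between N4 and Base: 34 + 20 − 16 = 38
Cheapest insertion is between N4 and Base, adding 38.
New total = 63 + 38 = 101.

+38 min — insert N5 between N4 and Base.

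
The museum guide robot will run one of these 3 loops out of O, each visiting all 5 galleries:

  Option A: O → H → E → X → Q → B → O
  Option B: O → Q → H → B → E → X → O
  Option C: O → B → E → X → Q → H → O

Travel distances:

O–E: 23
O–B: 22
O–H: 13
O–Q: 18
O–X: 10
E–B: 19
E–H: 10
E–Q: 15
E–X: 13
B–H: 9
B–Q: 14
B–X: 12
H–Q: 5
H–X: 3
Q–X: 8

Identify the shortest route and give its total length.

74 — Option B is the shortest.

Option A: 13 + 10 + 13 + 8 + 14 + 22 = 80
Option B: 18 + 5 + 9 + 19 + 13 + 10 = 74
Option C: 22 + 19 + 13 + 8 + 5 + 13 = 80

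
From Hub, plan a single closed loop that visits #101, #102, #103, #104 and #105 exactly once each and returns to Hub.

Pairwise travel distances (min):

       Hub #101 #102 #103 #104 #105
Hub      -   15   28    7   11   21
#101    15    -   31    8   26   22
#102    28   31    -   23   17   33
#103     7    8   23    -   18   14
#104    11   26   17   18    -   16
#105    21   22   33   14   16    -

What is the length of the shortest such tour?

98 min — the shortest possible round trip.

There are 60 distinct closed tours to check (reversals are equivalent).
Hub-#101-#102-#103-#104-#105-Hub: 15+31+23+18+16+21 = 124
Hub-#101-#102-#103-#105-#104-Hub: 15+31+23+14+16+11 = 110
Hub-#101-#102-#104-#103-#105-Hub: 15+31+17+18+14+21 = 116
Hub-#101-#102-#104-#105-#103-Hub: 15+31+17+16+14+7 = 100
Hub-#101-#102-#105-#103-#104-Hub: 15+31+33+14+18+11 = 122
Hub-#101-#102-#105-#104-#103-Hub: 15+31+33+16+18+7 = 120
Hub-#101-#103-#102-#104-#105-Hub: 15+8+23+17+16+21 = 100
Hub-#101-#103-#102-#105-#104-Hub: 15+8+23+33+16+11 = 106
Hub-#101-#103-#104-#102-#105-Hub: 15+8+18+17+33+21 = 112
Hub-#101-#103-#104-#105-#102-Hub: 15+8+18+16+33+28 = 118
Hub-#101-#103-#105-#102-#104-Hub: 15+8+14+33+17+11 = 98
Hub-#101-#103-#105-#104-#102-Hub: 15+8+14+16+17+28 = 98
Hub-#101-#104-#102-#103-#105-Hub: 15+26+17+23+14+21 = 116
Hub-#101-#104-#102-#105-#103-Hub: 15+26+17+33+14+7 = 112
… (46 more)
The minimum is 98.
One optimal route: Hub → #101 → #103 → #105 → #102 → #104 → Hub (or its reverse).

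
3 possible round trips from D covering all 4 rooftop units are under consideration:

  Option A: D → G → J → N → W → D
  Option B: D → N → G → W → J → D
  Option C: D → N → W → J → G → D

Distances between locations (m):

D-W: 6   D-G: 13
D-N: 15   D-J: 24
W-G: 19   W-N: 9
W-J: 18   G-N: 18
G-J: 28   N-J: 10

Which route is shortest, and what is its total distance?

66 m — Option A is the shortest.

Option A: 13 + 28 + 10 + 9 + 6 = 66
Option B: 15 + 18 + 19 + 18 + 24 = 94
Option C: 15 + 9 + 18 + 28 + 13 = 83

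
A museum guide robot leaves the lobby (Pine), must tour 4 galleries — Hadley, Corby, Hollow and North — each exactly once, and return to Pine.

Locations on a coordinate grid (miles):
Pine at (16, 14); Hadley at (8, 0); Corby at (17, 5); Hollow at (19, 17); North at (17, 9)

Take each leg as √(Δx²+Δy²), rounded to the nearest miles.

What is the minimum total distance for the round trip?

42 miles — the shortest possible round trip.

With 4 stops there are 4!/2 = 12 distinct round trips (a route and its reverse cost the same).
Pine-Hadley-Corby-Hollow-North-Pine: 16+10+12+8+5 = 51
Pine-Hadley-Corby-North-Hollow-Pine: 16+10+4+8+4 = 42
Pine-Hadley-Hollow-Corby-North-Pine: 16+20+12+4+5 = 57
Pine-Hadley-Hollow-North-Corby-Pine: 16+20+8+4+9 = 57
Pine-Hadley-North-Corby-Hollow-Pine: 16+13+4+12+4 = 49
Pine-Hadley-North-Hollow-Corby-Pine: 16+13+8+12+9 = 58
Pine-Corby-Hadley-Hollow-North-Pine: 9+10+20+8+5 = 52
Pine-Corby-Hadley-North-Hollow-Pine: 9+10+13+8+4 = 44
Pine-Corby-Hollow-Hadley-North-Pine: 9+12+20+13+5 = 59
Pine-Corby-North-Hadley-Hollow-Pine: 9+4+13+20+4 = 50
Pine-Hollow-Hadley-Corby-North-Pine: 4+20+10+4+5 = 43
Pine-Hollow-Corby-Hadley-North-Pine: 4+12+10+13+5 = 44
The minimum is 42.
One optimal route: Pine → Hadley → Corby → North → Hollow → Pine (or its reverse).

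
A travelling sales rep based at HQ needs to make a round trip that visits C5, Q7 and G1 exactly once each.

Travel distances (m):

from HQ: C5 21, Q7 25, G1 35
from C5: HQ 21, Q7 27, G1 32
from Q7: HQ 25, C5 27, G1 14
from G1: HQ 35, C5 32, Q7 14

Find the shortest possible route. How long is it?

92 m — the shortest possible round trip.

HQ-C5-Q7-G1-HQ: 21+27+14+35 = 97
HQ-C5-G1-Q7-HQ: 21+32+14+25 = 92
HQ-Q7-C5-G1-HQ: 25+27+32+35 = 119
The minimum is 92.
One optimal route: HQ → C5 → G1 → Q7 → HQ (or its reverse).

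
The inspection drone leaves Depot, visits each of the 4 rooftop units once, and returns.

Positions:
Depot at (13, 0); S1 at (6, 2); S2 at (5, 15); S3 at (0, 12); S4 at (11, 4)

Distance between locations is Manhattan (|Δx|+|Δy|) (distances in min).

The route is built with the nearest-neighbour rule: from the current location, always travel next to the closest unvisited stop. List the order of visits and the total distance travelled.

Nearest-neighbour total = 60 min; route Depot → S4 → S1 → S2 → S3 → Depot.

Depot → [S4:6 / S1:9 / S2:23 / S3:25] → S4 (6)
S4 → [S1:7 / S2:17 / S3:19] → S1 (7)
S1 → [S2:14 / S3:16] → S2 (14)
S2 → [S3:8] → S3 (8)
Return S3→Depot: 25.
Total = 6 + 7 + 14 + 8 + 25 = 60.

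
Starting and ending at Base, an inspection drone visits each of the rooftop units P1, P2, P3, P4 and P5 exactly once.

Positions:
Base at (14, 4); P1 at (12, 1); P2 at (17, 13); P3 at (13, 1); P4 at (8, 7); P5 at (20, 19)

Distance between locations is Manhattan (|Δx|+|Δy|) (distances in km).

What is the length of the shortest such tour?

Base-P1-P2-P3-P4-P5-Base: 5+17+16+11+24+21 = 94
Base-P1-P2-P3-P5-P4-Base: 5+17+16+25+24+9 = 96
Base-P1-P2-P4-P3-P5-Base: 5+17+15+11+25+21 = 94
Base-P1-P2-P4-P5-P3-Base: 5+17+15+24+25+4 = 90
Base-P1-P2-P5-P3-P4-Base: 5+17+9+25+11+9 = 76
Base-P1-P2-P5-P4-P3-Base: 5+17+9+24+11+4 = 70
Base-P1-P3-P2-P4-P5-Base: 5+1+16+15+24+21 = 82
Base-P1-P3-P2-P5-P4-Base: 5+1+16+9+24+9 = 64
Base-P1-P3-P4-P2-P5-Base: 5+1+11+15+9+21 = 62
Base-P1-P3-P4-P5-P2-Base: 5+1+11+24+9+12 = 62
Base-P1-P3-P5-P2-P4-Base: 5+1+25+9+15+9 = 64
Base-P1-P3-P5-P4-P2-Base: 5+1+25+24+15+12 = 82
Base-P1-P4-P2-P3-P5-Base: 5+10+15+16+25+21 = 92
Base-P1-P4-P2-P5-P3-Base: 5+10+15+9+25+4 = 68
… (46 more)
Base-P2-P5-P4-P1-P3-Base: 12+9+24+10+1+4 = 60  ← best
The minimum is 60.
One optimal route: Base → P2 → P5 → P4 → P1 → P3 → Base (or its reverse).

Minimum total distance: 60 km.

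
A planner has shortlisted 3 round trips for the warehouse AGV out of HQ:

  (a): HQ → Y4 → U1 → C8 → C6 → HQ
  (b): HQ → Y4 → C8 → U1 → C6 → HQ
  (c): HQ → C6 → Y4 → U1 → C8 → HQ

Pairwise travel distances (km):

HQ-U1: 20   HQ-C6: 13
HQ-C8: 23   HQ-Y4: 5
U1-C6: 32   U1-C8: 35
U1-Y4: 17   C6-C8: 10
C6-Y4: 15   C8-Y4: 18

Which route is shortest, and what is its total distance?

(a): 5 + 17 + 35 + 10 + 13 = 80
(b): 5 + 18 + 35 + 32 + 13 = 103
(c): 13 + 15 + 17 + 35 + 23 = 103

80 km — (a) is the shortest.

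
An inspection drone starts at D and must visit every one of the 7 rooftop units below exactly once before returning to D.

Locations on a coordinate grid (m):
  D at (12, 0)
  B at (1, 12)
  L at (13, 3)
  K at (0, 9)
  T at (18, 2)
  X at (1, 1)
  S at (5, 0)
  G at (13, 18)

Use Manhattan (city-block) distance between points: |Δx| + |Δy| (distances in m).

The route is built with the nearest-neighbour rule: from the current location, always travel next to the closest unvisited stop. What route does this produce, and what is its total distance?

80 m along D → L → T → S → X → K → B → G → D.

From D: distances to unvisited — L=4, S=7, T=8, X=12, G=19, K=21, B=23. Nearest is L (4).
From L: distances to unvisited — T=6, S=11, X=14, G=15, K=19, B=21. Nearest is T (6).
From T: distances to unvisited — S=15, X=18, G=21, K=25, B=27. Nearest is S (15).
From S: distances to unvisited — X=5, K=14, B=16, G=26. Nearest is X (5).
From X: distances to unvisited — K=9, B=11, G=29. Nearest is K (9).
From K: distances to unvisited — B=4, G=22. Nearest is B (4).
From B: distances to unvisited — G=18. Nearest is G (18).
Return G→D: 19.
Total = 4 + 6 + 15 + 5 + 9 + 4 + 18 + 19 = 80.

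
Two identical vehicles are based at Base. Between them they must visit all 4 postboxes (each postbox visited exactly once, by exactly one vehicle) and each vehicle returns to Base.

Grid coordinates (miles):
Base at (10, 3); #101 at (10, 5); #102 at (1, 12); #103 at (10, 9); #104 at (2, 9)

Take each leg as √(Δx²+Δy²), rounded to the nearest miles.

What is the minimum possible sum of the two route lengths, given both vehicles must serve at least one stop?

32 miles — the smallest possible combined total.

Check every non-empty split of the stops between the two vehicles; for each half take its own optimal tour:
  {#101} + {#102, #103, #104}: 4 + 28 = 32
  {#102} + {#101, #103, #104}: 26 + 24 = 50
  {#101, #102} + {#103, #104}: 26 + 24 = 50
  {#103} + {#101, #102, #104}: 12 + 26 = 38
  {#101, #103} + {#102, #104}: 12 + 26 = 38
  {#102, #103} + {#101, #104}: 28 + 21 = 49
  … (7 splits in total)
Best: vehicle 1 Base → #101 → Base = 4; vehicle 2 Base → #103 → #102 → #104 → Base = 28; combined 32.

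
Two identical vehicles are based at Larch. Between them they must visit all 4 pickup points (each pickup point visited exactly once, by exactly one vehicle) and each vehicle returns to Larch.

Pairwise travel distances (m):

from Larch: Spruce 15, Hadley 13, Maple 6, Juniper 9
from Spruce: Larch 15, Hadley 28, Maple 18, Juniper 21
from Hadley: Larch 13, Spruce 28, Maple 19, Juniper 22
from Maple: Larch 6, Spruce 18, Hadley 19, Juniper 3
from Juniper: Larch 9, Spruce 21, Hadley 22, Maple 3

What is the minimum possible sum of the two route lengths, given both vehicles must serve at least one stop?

71 m — the smallest possible combined total.

Check every non-empty split of the stops between the two vehicles; for each half take its own optimal tour:
  {Spruce} + {Hadley, Maple, Juniper}: 30 + 44 = 74
  {Hadley} + {Spruce, Maple, Juniper}: 26 + 45 = 71
  {Spruce, Hadley} + {Maple, Juniper}: 56 + 18 = 74
  {Maple} + {Spruce, Hadley, Juniper}: 12 + 71 = 83
  {Spruce, Maple} + {Hadley, Juniper}: 39 + 44 = 83
  {Hadley, Maple} + {Spruce, Juniper}: 38 + 45 = 83
  … (7 splits in total)
Best: vehicle 1 Larch → Hadley → Larch = 26; vehicle 2 Larch → Spruce → Maple → Juniper → Larch = 45; combined 71.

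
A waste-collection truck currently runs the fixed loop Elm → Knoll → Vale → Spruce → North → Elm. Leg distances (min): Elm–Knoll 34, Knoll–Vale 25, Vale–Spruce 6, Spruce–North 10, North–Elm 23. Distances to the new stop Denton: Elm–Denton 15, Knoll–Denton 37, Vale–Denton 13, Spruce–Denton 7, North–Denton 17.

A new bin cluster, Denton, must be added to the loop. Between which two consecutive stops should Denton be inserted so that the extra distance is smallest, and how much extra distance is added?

Insertion cost between consecutive stops i–j is d(i,Denton) + d(Denton,j) − d(i,j):
  between Elm and Knoll: 15 + 37 − 34 = 18
  between Knoll and Vale: 37 + 13 − 25 = 25
  between Vale and Spruce: 13 + 7 − 6 = 14
  between Spruce and North: 7 + 17 − 10 = 14
  between North and Elm: 17 + 15 − 23 = 9
Cheapest insertion is between North and Elm, adding 9.
New total = 98 + 9 = 107.

Adding 9 min by placing Denton on the North–Elm leg.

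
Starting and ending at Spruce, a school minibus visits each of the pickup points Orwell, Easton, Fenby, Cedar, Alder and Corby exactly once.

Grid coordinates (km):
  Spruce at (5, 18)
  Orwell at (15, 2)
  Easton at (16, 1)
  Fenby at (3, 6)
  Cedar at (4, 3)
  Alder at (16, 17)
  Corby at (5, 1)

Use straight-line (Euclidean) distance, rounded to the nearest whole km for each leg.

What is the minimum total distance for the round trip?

55 km — the shortest possible round trip.

With 6 stops there are 6!/2 = 360 distinct round trips (a route and its reverse cost the same).
Spruce→Orwell→Easton→Fenby→Cedar→Alder→Corby→Spruce: 19+1+14+3+18+19+17 = 91
Spruce→Orwell→Easton→Fenby→Cedar→Corby→Alder→Spruce: 19+1+14+3+2+19+11 = 69
Spruce→Orwell→Easton→Fenby→Alder→Cedar→Corby→Spruce: 19+1+14+17+18+2+17 = 88
Spruce→Orwell→Easton→Fenby→Alder→Corby→Cedar→Spruce: 19+1+14+17+19+2+15 = 87
Spruce→Orwell→Easton→Fenby→Corby→Cedar→Alder→Spruce: 19+1+14+5+2+18+11 = 70
Spruce→Orwell→Easton→Fenby→Corby→Alder→Cedar→Spruce: 19+1+14+5+19+18+15 = 91
Spruce→Orwell→Easton→Cedar→Fenby→Alder→Corby→Spruce: 19+1+12+3+17+19+17 = 88
Spruce→Orwell→Easton→Cedar→Fenby→Corby→Alder→Spruce: 19+1+12+3+5+19+11 = 70
… (352 more)
Spruce→Fenby→Cedar→Corby→Orwell→Easton→Alder→Spruce: 12+3+2+10+1+16+11 = 55  ← best
The minimum is 55.
One optimal route: Spruce → Fenby → Cedar → Corby → Orwell → Easton → Alder → Spruce (or its reverse).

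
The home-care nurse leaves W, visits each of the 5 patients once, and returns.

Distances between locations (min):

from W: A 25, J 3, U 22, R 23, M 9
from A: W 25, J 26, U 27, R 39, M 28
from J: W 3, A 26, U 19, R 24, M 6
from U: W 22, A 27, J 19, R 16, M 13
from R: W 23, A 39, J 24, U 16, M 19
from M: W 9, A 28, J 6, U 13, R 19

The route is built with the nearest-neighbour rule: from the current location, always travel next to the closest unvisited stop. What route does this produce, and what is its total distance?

Total distance 102 min via the nearest-neighbour route W → J → M → U → R → A → W.

At W the remaining stops are J 3, M 9, U 22, R 23, A 25; go to J.
At J the remaining stops are M 6, U 19, R 24, A 26; go to M.
At M the remaining stops are U 13, R 19, A 28; go to U.
At U the remaining stops are R 16, A 27; go to R.
At R the remaining stops are A 39; go to A.
Return A→W: 25.
Total = 3 + 6 + 13 + 16 + 39 + 25 = 102.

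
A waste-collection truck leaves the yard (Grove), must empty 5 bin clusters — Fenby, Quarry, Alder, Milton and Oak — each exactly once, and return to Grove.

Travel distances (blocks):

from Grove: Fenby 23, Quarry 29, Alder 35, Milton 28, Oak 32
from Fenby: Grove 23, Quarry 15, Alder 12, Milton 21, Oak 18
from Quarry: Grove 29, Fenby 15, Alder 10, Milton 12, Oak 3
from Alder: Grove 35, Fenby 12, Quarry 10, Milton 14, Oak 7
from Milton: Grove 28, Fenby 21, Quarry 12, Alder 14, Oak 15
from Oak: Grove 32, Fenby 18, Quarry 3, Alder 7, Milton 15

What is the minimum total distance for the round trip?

There are 60 distinct closed tours to check (reversals are equivalent).
Grove→Fenby→Quarry→Alder→Milton→Oak→Grove: 23+15+10+14+15+32 = 109
Grove→Fenby→Quarry→Alder→Oak→Milton→Grove: 23+15+10+7+15+28 = 98
Grove→Fenby→Quarry→Milton→Alder→Oak→Grove: 23+15+12+14+7+32 = 103
Grove→Fenby→Quarry→Milton→Oak→Alder→Grove: 23+15+12+15+7+35 = 107
Grove→Fenby→Quarry→Oak→Alder→Milton→Grove: 23+15+3+7+14+28 = 90
Grove→Fenby→Quarry→Oak→Milton→Alder→Grove: 23+15+3+15+14+35 = 105
Grove→Fenby→Alder→Quarry→Milton→Oak→Grove: 23+12+10+12+15+32 = 104
Grove→Fenby→Alder→Quarry→Oak→Milton→Grove: 23+12+10+3+15+28 = 91
Grove→Fenby→Alder→Milton→Quarry→Oak→Grove: 23+12+14+12+3+32 = 96
Grove→Fenby→Alder→Milton→Oak→Quarry→Grove: 23+12+14+15+3+29 = 96
Grove→Fenby→Alder→Oak→Quarry→Milton→Grove: 23+12+7+3+12+28 = 85
Grove→Fenby→Alder→Oak→Milton→Quarry→Grove: 23+12+7+15+12+29 = 98
Grove→Fenby→Milton→Quarry→Alder→Oak→Grove: 23+21+12+10+7+32 = 105
Grove→Fenby→Milton→Quarry→Oak→Alder→Grove: 23+21+12+3+7+35 = 101
… (46 more)
The minimum is 85.
One optimal route: Grove → Fenby → Alder → Oak → Quarry → Milton → Grove (or its reverse).

Minimum total distance: 85 blocks.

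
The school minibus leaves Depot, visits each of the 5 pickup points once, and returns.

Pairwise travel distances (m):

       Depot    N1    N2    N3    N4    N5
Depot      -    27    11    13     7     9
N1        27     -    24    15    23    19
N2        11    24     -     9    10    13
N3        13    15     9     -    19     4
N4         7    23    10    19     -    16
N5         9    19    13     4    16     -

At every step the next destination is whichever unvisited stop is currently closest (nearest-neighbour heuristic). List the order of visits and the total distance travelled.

76 m along Depot → N4 → N2 → N3 → N5 → N1 → Depot.

At Depot the remaining stops are N4 7, N5 9, N2 11, N3 13, N1 27; go to N4.
At N4 the remaining stops are N2 10, N5 16, N3 19, N1 23; go to N2.
At N2 the remaining stops are N3 9, N5 13, N1 24; go to N3.
At N3 the remaining stops are N5 4, N1 15; go to N5.
At N5 the remaining stops are N1 19; go to N1.
Return N1→Depot: 27.
Total = 7 + 10 + 9 + 4 + 19 + 27 = 76.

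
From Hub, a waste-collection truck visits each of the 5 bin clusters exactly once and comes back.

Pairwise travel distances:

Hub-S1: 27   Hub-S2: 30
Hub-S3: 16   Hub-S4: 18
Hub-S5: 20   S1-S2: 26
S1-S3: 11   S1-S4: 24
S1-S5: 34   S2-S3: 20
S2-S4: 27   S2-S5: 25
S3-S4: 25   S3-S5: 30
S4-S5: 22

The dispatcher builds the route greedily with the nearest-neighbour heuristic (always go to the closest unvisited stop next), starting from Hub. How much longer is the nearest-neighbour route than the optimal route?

Excess over optimum: 10.

From Hub: S3=16, S4=18, S5=20, S1=27, S2=30 → choose S3 (16).
From S3: S1=11, S2=20, S4=25, S5=30 → choose S1 (11).
From S1: S4=24, S2=26, S5=34 → choose S4 (24).
From S4: S5=22, S2=27 → choose S5 (22).
From S5: S2=25 → choose S2 (25).
NN route Hub → S3 → S1 → S4 → S5 → S2 → Hub costs 128.
Optimal: Hub → S3 → S1 → S2 → S5 → S4 → Hub costs 118 (by enumerating all 60 distinct tours).
Excess = 128 − 118 = 10.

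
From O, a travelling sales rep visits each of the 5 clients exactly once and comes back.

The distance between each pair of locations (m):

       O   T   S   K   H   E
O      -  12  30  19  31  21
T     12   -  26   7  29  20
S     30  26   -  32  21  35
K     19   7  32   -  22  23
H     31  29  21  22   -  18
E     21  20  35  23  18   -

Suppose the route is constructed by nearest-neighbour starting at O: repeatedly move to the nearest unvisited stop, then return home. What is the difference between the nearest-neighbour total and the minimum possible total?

From O: T=12, K=19, E=21, S=30, H=31 → choose T (12).
From T: K=7, E=20, S=26, H=29 → choose K (7).
From K: H=22, E=23, S=32 → choose H (22).
From H: E=18, S=21 → choose E (18).
From E: S=35 → choose S (35).
NN route O → T → K → H → E → S → O costs 124.
Optimal: O → T → K → S → H → E → O costs 111 (by enumerating all 60 distinct tours).
Excess = 124 − 111 = 13.

13 m longer than the optimal tour.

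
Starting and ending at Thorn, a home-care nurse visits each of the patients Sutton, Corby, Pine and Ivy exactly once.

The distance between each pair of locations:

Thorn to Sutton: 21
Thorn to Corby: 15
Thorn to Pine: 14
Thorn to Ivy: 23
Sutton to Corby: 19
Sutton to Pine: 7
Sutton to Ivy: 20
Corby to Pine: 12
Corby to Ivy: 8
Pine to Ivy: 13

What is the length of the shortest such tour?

Minimum total distance: 64.

With 4 stops there are 4!/2 = 12 distinct round trips (a route and its reverse cost the same).
Thorn-Sutton-Corby-Pine-Ivy-Thorn: 21+19+12+13+23 = 88
Thorn-Sutton-Corby-Ivy-Pine-Thorn: 21+19+8+13+14 = 75
Thorn-Sutton-Pine-Corby-Ivy-Thorn: 21+7+12+8+23 = 71
Thorn-Sutton-Pine-Ivy-Corby-Thorn: 21+7+13+8+15 = 64
Thorn-Sutton-Ivy-Corby-Pine-Thorn: 21+20+8+12+14 = 75
Thorn-Sutton-Ivy-Pine-Corby-Thorn: 21+20+13+12+15 = 81
Thorn-Corby-Sutton-Pine-Ivy-Thorn: 15+19+7+13+23 = 77
Thorn-Corby-Sutton-Ivy-Pine-Thorn: 15+19+20+13+14 = 81
Thorn-Corby-Pine-Sutton-Ivy-Thorn: 15+12+7+20+23 = 77
Thorn-Corby-Ivy-Sutton-Pine-Thorn: 15+8+20+7+14 = 64
Thorn-Pine-Sutton-Corby-Ivy-Thorn: 14+7+19+8+23 = 71
Thorn-Pine-Corby-Sutton-Ivy-Thorn: 14+12+19+20+23 = 88
The minimum is 64.
One optimal route: Thorn → Sutton → Pine → Ivy → Corby → Thorn (or its reverse).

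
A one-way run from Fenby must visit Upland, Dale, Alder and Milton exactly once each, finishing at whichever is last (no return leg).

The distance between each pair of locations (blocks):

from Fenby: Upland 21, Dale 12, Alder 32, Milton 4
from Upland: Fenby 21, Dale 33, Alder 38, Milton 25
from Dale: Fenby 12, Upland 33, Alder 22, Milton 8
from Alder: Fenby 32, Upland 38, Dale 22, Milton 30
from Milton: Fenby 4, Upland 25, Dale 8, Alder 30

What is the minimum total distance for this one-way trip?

There are 4! = 24 possible orderings.
Fenby→Upland→Dale→Alder→Milton: 21+33+22+30 = 106
Fenby→Upland→Dale→Milton→Alder: 21+33+8+30 = 92
Fenby→Upland→Alder→Dale→Milton: 21+38+22+8 = 89
Fenby→Upland→Alder→Milton→Dale: 21+38+30+8 = 97
Fenby→Upland→Milton→Dale→Alder: 21+25+8+22 = 76
Fenby→Upland→Milton→Alder→Dale: 21+25+30+22 = 98
Fenby→Dale→Upland→Alder→Milton: 12+33+38+30 = 113
Fenby→Dale→Upland→Milton→Alder: 12+33+25+30 = 100
Fenby→Dale→Alder→Upland→Milton: 12+22+38+25 = 97
Fenby→Dale→Alder→Milton→Upland: 12+22+30+25 = 89
Fenby→Dale→Milton→Upland→Alder: 12+8+25+38 = 83
Fenby→Dale→Milton→Alder→Upland: 12+8+30+38 = 88
Fenby→Alder→Upland→Dale→Milton: 32+38+33+8 = 111
Fenby→Alder→Upland→Milton→Dale: 32+38+25+8 = 103
… (10 more)
Fenby→Milton→Dale→Alder→Upland: 4+8+22+38 = 72  ← best
The minimum is 72.
One shortest path: Fenby → Milton → Dale → Alder → Upland.

Minimum one-way distance = 72 blocks.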